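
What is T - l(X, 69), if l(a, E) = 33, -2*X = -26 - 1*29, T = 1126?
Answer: 1093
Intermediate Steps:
X = 55/2 (X = -(-26 - 1*29)/2 = -(-26 - 29)/2 = -1/2*(-55) = 55/2 ≈ 27.500)
T - l(X, 69) = 1126 - 1*33 = 1126 - 33 = 1093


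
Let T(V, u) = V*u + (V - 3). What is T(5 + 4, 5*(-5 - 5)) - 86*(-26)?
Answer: 1792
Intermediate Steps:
T(V, u) = -3 + V + V*u (T(V, u) = V*u + (-3 + V) = -3 + V + V*u)
T(5 + 4, 5*(-5 - 5)) - 86*(-26) = (-3 + (5 + 4) + (5 + 4)*(5*(-5 - 5))) - 86*(-26) = (-3 + 9 + 9*(5*(-10))) + 2236 = (-3 + 9 + 9*(-50)) + 2236 = (-3 + 9 - 450) + 2236 = -444 + 2236 = 1792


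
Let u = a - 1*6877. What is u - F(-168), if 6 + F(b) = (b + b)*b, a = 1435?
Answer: -61884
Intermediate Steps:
u = -5442 (u = 1435 - 1*6877 = 1435 - 6877 = -5442)
F(b) = -6 + 2*b² (F(b) = -6 + (b + b)*b = -6 + (2*b)*b = -6 + 2*b²)
u - F(-168) = -5442 - (-6 + 2*(-168)²) = -5442 - (-6 + 2*28224) = -5442 - (-6 + 56448) = -5442 - 1*56442 = -5442 - 56442 = -61884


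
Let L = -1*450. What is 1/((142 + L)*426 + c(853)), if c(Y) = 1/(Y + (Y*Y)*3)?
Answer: -2183680/286516285439 ≈ -7.6215e-6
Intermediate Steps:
c(Y) = 1/(Y + 3*Y²) (c(Y) = 1/(Y + Y²*3) = 1/(Y + 3*Y²))
L = -450
1/((142 + L)*426 + c(853)) = 1/((142 - 450)*426 + 1/(853*(1 + 3*853))) = 1/(-308*426 + 1/(853*(1 + 2559))) = 1/(-131208 + (1/853)/2560) = 1/(-131208 + (1/853)*(1/2560)) = 1/(-131208 + 1/2183680) = 1/(-286516285439/2183680) = -2183680/286516285439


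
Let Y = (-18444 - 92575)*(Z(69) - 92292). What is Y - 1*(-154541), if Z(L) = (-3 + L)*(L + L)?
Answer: 9235159037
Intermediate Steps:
Z(L) = 2*L*(-3 + L) (Z(L) = (-3 + L)*(2*L) = 2*L*(-3 + L))
Y = 9235004496 (Y = (-18444 - 92575)*(2*69*(-3 + 69) - 92292) = -111019*(2*69*66 - 92292) = -111019*(9108 - 92292) = -111019*(-83184) = 9235004496)
Y - 1*(-154541) = 9235004496 - 1*(-154541) = 9235004496 + 154541 = 9235159037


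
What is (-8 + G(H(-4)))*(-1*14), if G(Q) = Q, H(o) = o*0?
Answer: 112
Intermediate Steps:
H(o) = 0
(-8 + G(H(-4)))*(-1*14) = (-8 + 0)*(-1*14) = -8*(-14) = 112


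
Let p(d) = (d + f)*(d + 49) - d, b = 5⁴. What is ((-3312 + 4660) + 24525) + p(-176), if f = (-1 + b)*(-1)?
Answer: 127649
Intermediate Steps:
b = 625
f = -624 (f = (-1 + 625)*(-1) = 624*(-1) = -624)
p(d) = -d + (-624 + d)*(49 + d) (p(d) = (d - 624)*(d + 49) - d = (-624 + d)*(49 + d) - d = -d + (-624 + d)*(49 + d))
((-3312 + 4660) + 24525) + p(-176) = ((-3312 + 4660) + 24525) + (-30576 + (-176)² - 576*(-176)) = (1348 + 24525) + (-30576 + 30976 + 101376) = 25873 + 101776 = 127649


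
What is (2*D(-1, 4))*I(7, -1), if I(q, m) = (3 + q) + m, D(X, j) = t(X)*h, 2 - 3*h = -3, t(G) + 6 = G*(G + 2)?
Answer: -210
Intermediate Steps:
t(G) = -6 + G*(2 + G) (t(G) = -6 + G*(G + 2) = -6 + G*(2 + G))
h = 5/3 (h = ⅔ - ⅓*(-3) = ⅔ + 1 = 5/3 ≈ 1.6667)
D(X, j) = -10 + 5*X²/3 + 10*X/3 (D(X, j) = (-6 + X² + 2*X)*(5/3) = -10 + 5*X²/3 + 10*X/3)
I(q, m) = 3 + m + q
(2*D(-1, 4))*I(7, -1) = (2*(-10 + (5/3)*(-1)² + (10/3)*(-1)))*(3 - 1 + 7) = (2*(-10 + (5/3)*1 - 10/3))*9 = (2*(-10 + 5/3 - 10/3))*9 = (2*(-35/3))*9 = -70/3*9 = -210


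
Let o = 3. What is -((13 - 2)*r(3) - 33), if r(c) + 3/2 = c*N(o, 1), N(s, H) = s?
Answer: -99/2 ≈ -49.500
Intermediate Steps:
r(c) = -3/2 + 3*c (r(c) = -3/2 + c*3 = -3/2 + 3*c)
-((13 - 2)*r(3) - 33) = -((13 - 2)*(-3/2 + 3*3) - 33) = -(11*(-3/2 + 9) - 33) = -(11*(15/2) - 33) = -(165/2 - 33) = -1*99/2 = -99/2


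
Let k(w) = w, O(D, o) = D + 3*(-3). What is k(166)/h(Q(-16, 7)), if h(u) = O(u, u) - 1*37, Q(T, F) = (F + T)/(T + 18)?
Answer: -332/101 ≈ -3.2871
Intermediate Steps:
O(D, o) = -9 + D (O(D, o) = D - 9 = -9 + D)
Q(T, F) = (F + T)/(18 + T)
h(u) = -46 + u (h(u) = (-9 + u) - 1*37 = (-9 + u) - 37 = -46 + u)
k(166)/h(Q(-16, 7)) = 166/(-46 + (7 - 16)/(18 - 16)) = 166/(-46 - 9/2) = 166/(-101/2) = 166*(-2/101) = -332/101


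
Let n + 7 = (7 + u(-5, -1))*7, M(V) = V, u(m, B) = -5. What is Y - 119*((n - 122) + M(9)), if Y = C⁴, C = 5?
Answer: 13239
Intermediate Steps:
Y = 625 (Y = 5⁴ = 625)
n = 7 (n = -7 + (7 - 5)*7 = -7 + 2*7 = -7 + 14 = 7)
Y - 119*((n - 122) + M(9)) = 625 - 119*((7 - 122) + 9) = 625 - 119*(-115 + 9) = 625 - 119*(-106) = 625 + 12614 = 13239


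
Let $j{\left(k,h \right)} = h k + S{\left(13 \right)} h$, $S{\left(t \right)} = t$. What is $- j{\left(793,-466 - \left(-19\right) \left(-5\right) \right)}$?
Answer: $452166$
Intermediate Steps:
$j{\left(k,h \right)} = 13 h + h k$ ($j{\left(k,h \right)} = h k + 13 h = 13 h + h k$)
$- j{\left(793,-466 - \left(-19\right) \left(-5\right) \right)} = - \left(-466 - \left(-19\right) \left(-5\right)\right) \left(13 + 793\right) = - \left(-466 - 95\right) 806 = - \left(-561\right) 806 = \left(-1\right) \left(-452166\right) = 452166$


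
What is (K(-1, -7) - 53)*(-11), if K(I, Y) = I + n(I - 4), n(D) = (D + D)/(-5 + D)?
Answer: 583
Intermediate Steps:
n(D) = 2*D/(-5 + D) (n(D) = (2*D)/(-5 + D) = 2*D/(-5 + D))
K(I, Y) = I + 2*(-4 + I)/(-9 + I) (K(I, Y) = I + 2*(I - 4)/(-5 + (I - 4)) = I + 2*(-4 + I)/(-5 + (-4 + I)) = I + 2*(-4 + I)/(-9 + I))
(K(-1, -7) - 53)*(-11) = ((-8 + (-1)² - 7*(-1))/(-9 - 1) - 53)*(-11) = ((-8 + 1 + 7)/(-10) - 53)*(-11) = (-⅒*0 - 53)*(-11) = (0 - 53)*(-11) = -53*(-11) = 583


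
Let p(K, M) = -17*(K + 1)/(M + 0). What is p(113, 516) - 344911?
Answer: -29662669/86 ≈ -3.4492e+5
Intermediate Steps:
p(K, M) = -17*(1 + K)/M
p(113, 516) - 344911 = 17*(-1 - 1*113)/516 - 344911 = 17*(1/516)*(-1 - 113) - 344911 = 17*(1/516)*(-114) - 344911 = -323/86 - 344911 = -29662669/86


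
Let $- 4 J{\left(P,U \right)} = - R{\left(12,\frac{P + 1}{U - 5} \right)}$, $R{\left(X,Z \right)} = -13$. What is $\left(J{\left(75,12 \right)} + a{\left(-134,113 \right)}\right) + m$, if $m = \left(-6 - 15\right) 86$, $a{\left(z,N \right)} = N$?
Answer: $- \frac{6785}{4} \approx -1696.3$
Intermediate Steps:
$m = -1806$ ($m = \left(-21\right) 86 = -1806$)
$J{\left(P,U \right)} = - \frac{13}{4}$ ($J{\left(P,U \right)} = - \frac{\left(-1\right) \left(-13\right)}{4} = \left(- \frac{1}{4}\right) 13 = - \frac{13}{4}$)
$\left(J{\left(75,12 \right)} + a{\left(-134,113 \right)}\right) + m = \left(- \frac{13}{4} + 113\right) - 1806 = \frac{439}{4} - 1806 = - \frac{6785}{4}$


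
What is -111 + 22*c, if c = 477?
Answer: 10383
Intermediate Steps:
-111 + 22*c = -111 + 22*477 = -111 + 10494 = 10383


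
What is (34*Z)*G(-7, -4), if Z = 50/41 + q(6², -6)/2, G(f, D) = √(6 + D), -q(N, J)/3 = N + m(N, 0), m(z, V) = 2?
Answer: -77758*√2/41 ≈ -2682.1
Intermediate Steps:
q(N, J) = -6 - 3*N (q(N, J) = -3*(N + 2) = -3*(2 + N) = -6 - 3*N)
Z = -2287/41 (Z = 50/41 + (-6 - 3*6²)/2 = 50*(1/41) + (-6 - 3*36)*(½) = 50/41 + (-6 - 108)*(½) = 50/41 - 114*½ = 50/41 - 57 = -2287/41 ≈ -55.781)
(34*Z)*G(-7, -4) = (34*(-2287/41))*√(6 - 4) = -77758*√2/41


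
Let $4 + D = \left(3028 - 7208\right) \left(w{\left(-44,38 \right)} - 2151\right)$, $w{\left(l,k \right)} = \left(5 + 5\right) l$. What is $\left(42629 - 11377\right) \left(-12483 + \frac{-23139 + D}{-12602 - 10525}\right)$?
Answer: $- \frac{720001793512}{1779} \approx -4.0472 \cdot 10^{8}$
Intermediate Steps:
$w{\left(l,k \right)} = 10 l$
$D = 10830376$ ($D = -4 + \left(3028 - 7208\right) \left(10 \left(-44\right) - 2151\right) = -4 - 4180 \left(-440 - 2151\right) = -4 - -10830380 = -4 + 10830380 = 10830376$)
$\left(42629 - 11377\right) \left(-12483 + \frac{-23139 + D}{-12602 - 10525}\right) = \left(42629 - 11377\right) \left(-12483 + \frac{-23139 + 10830376}{-12602 - 10525}\right) = 31252 \left(-12483 + \frac{10807237}{-23127}\right) = 31252 \left(-12483 + 10807237 \left(- \frac{1}{23127}\right)\right) = 31252 \left(-12483 - \frac{10807237}{23127}\right) = 31252 \left(- \frac{299501578}{23127}\right) = - \frac{720001793512}{1779}$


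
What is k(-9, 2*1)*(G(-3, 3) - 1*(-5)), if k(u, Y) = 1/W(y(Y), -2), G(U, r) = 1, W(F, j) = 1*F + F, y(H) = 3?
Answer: 1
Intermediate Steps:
W(F, j) = 2*F (W(F, j) = F + F = 2*F)
k(u, Y) = 1/6 (k(u, Y) = 1/(2*3) = 1/6)
k(-9, 2*1)*(G(-3, 3) - 1*(-5)) = (1 - 1*(-5))/6 = (1 + 5)/6 = (1/6)*6 = 1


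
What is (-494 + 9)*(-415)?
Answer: 201275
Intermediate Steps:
(-494 + 9)*(-415) = -485*(-415) = 201275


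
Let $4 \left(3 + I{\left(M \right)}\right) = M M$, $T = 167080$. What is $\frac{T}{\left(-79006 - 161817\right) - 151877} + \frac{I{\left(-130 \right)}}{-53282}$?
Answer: $- \frac{264008399}{523096035} \approx -0.5047$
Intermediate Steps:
$I{\left(M \right)} = -3 + \frac{M^{2}}{4}$ ($I{\left(M \right)} = -3 + \frac{M M}{4} = -3 + \frac{M^{2}}{4}$)
$\frac{T}{\left(-79006 - 161817\right) - 151877} + \frac{I{\left(-130 \right)}}{-53282} = \frac{167080}{\left(-79006 - 161817\right) - 151877} + \frac{-3 + \frac{\left(-130\right)^{2}}{4}}{-53282} = \frac{167080}{-240823 - 151877} + \left(-3 + \frac{1}{4} \cdot 16900\right) \left(- \frac{1}{53282}\right) = \frac{167080}{-392700} + \left(-3 + 4225\right) \left(- \frac{1}{53282}\right) = 167080 \left(- \frac{1}{392700}\right) + 4222 \left(- \frac{1}{53282}\right) = - \frac{8354}{19635} - \frac{2111}{26641} = - \frac{264008399}{523096035}$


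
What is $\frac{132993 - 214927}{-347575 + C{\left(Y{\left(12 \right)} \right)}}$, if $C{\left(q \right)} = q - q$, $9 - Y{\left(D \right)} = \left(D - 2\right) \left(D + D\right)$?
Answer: $\frac{81934}{347575} \approx 0.23573$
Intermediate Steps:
$Y{\left(D \right)} = 9 - 2 D \left(-2 + D\right)$ ($Y{\left(D \right)} = 9 - \left(D - 2\right) \left(D + D\right) = 9 - \left(-2 + D\right) 2 D = 9 - 2 D \left(-2 + D\right)$)
$C{\left(q \right)} = 0$
$\frac{132993 - 214927}{-347575 + C{\left(Y{\left(12 \right)} \right)}} = \frac{132993 - 214927}{-347575 + 0} = - \frac{81934}{-347575} = \left(-81934\right) \left(- \frac{1}{347575}\right) = \frac{81934}{347575}$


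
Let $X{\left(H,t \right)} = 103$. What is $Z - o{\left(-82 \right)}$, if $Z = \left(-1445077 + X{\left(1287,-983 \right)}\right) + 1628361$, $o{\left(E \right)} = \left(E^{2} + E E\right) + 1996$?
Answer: $167943$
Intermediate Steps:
$o{\left(E \right)} = 1996 + 2 E^{2}$ ($o{\left(E \right)} = \left(E^{2} + E^{2}\right) + 1996 = 2 E^{2} + 1996 = 1996 + 2 E^{2}$)
$Z = 183387$ ($Z = \left(-1445077 + 103\right) + 1628361 = -1444974 + 1628361 = 183387$)
$Z - o{\left(-82 \right)} = 183387 - \left(1996 + 2 \left(-82\right)^{2}\right) = 183387 - \left(1996 + 2 \cdot 6724\right) = 183387 - \left(1996 + 13448\right) = 183387 - 15444 = 167943$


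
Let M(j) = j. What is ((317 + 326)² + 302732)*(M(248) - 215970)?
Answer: -154495997682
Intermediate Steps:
((317 + 326)² + 302732)*(M(248) - 215970) = ((317 + 326)² + 302732)*(248 - 215970) = (643² + 302732)*(-215722) = (413449 + 302732)*(-215722) = 716181*(-215722) = -154495997682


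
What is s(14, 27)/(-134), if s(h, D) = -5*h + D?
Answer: 43/134 ≈ 0.32090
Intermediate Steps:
s(h, D) = D - 5*h
s(14, 27)/(-134) = (27 - 5*14)/(-134) = (27 - 70)*(-1/134) = -43*(-1/134) = 43/134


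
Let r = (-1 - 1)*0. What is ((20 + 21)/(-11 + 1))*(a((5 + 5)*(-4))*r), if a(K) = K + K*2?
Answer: 0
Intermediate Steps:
r = 0 (r = -2*0 = 0)
a(K) = 3*K (a(K) = K + 2*K = 3*K)
((20 + 21)/(-11 + 1))*(a((5 + 5)*(-4))*r) = ((20 + 21)/(-11 + 1))*((3*((5 + 5)*(-4)))*0) = (41/(-10))*((3*(10*(-4)))*0) = (41*(-1/10))*((3*(-40))*0) = -(-492)*0 = -41/10*0 = 0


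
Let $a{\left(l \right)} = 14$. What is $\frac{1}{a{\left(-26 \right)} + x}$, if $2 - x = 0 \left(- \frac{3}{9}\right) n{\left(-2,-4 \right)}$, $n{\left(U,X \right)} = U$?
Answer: $\frac{1}{16} \approx 0.0625$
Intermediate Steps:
$x = 2$ ($x = 2 - 0 \left(- \frac{3}{9}\right) \left(-2\right) = 2 - 0 \left(\left(-3\right) \frac{1}{9}\right) \left(-2\right) = 2 - 0 \left(- \frac{1}{3}\right) \left(-2\right) = 2 - 0 \left(-2\right) = 2 - 0 = 2 + 0 = 2$)
$\frac{1}{a{\left(-26 \right)} + x} = \frac{1}{14 + 2} = \frac{1}{16}$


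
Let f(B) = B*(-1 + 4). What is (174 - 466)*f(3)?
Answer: -2628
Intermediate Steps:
f(B) = 3*B (f(B) = B*3 = 3*B)
(174 - 466)*f(3) = (174 - 466)*(3*3) = -292*9 = -2628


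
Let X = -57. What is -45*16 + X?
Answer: -777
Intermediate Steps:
-45*16 + X = -45*16 - 57 = -720 - 57 = -777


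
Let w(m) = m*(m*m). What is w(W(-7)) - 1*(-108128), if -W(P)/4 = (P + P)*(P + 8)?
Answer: 283744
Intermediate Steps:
W(P) = -8*P*(8 + P) (W(P) = -4*(P + P)*(P + 8) = -4*2*P*(8 + P) = -8*P*(8 + P))
w(m) = m³ (w(m) = m*m² = m³)
w(W(-7)) - 1*(-108128) = (-8*(-7)*(8 - 7))³ - 1*(-108128) = (-8*(-7)*1)³ + 108128 = 56³ + 108128 = 175616 + 108128 = 283744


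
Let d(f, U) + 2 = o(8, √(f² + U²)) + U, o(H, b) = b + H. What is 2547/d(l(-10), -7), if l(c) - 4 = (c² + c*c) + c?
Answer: 2547/37684 + 2547*√37685/37684 ≈ 13.188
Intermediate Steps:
o(H, b) = H + b
l(c) = 4 + c + 2*c² (l(c) = 4 + ((c² + c*c) + c) = 4 + ((c² + c²) + c) = 4 + (2*c² + c) = 4 + (c + 2*c²) = 4 + c + 2*c²)
d(f, U) = 6 + U + √(U² + f²) (d(f, U) = -2 + ((8 + √(f² + U²)) + U) = -2 + ((8 + √(U² + f²)) + U) = -2 + (8 + U + √(U² + f²)) = 6 + U + √(U² + f²))
2547/d(l(-10), -7) = 2547/(6 - 7 + √((-7)² + (4 - 10 + 2*(-10)²)²)) = 2547/(6 - 7 + √(49 + (4 - 10 + 2*100)²)) = 2547/(6 - 7 + √(49 + (4 - 10 + 200)²)) = 2547/(6 - 7 + √(49 + 194²)) = 2547/(6 - 7 + √(49 + 37636)) = 2547/(6 - 7 + √37685) = 2547/(-1 + √37685)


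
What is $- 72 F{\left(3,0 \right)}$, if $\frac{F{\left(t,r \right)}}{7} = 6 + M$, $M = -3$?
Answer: $-1512$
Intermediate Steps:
$F{\left(t,r \right)} = 21$ ($F{\left(t,r \right)} = 7 \left(6 - 3\right) = 7 \cdot 3 = 21$)
$- 72 F{\left(3,0 \right)} = \left(-72\right) 21 = -1512$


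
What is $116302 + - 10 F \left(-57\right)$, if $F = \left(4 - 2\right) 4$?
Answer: $120862$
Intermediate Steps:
$F = 8$ ($F = 2 \cdot 4 = 8$)
$116302 + - 10 F \left(-57\right) = 116302 + \left(-10\right) 8 \left(-57\right) = 116302 - -4560 = 116302 + 4560 = 120862$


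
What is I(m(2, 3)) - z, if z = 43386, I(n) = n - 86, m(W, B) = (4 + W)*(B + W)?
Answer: -43442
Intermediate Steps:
I(n) = -86 + n
I(m(2, 3)) - z = (-86 + (2² + 4*3 + 4*2 + 3*2)) - 1*43386 = (-86 + (4 + 12 + 8 + 6)) - 43386 = (-86 + 30) - 43386 = -56 - 43386 = -43442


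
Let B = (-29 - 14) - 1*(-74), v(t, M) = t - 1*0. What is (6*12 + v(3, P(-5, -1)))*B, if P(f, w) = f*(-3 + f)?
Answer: 2325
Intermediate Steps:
v(t, M) = t (v(t, M) = t + 0 = t)
B = 31 (B = -43 + 74 = 31)
(6*12 + v(3, P(-5, -1)))*B = (6*12 + 3)*31 = (72 + 3)*31 = 75*31 = 2325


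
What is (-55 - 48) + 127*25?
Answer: 3072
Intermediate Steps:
(-55 - 48) + 127*25 = -103 + 3175 = 3072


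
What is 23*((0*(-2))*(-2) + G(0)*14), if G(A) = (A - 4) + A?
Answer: -1288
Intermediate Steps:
G(A) = -4 + 2*A (G(A) = (-4 + A) + A = -4 + 2*A)
23*((0*(-2))*(-2) + G(0)*14) = 23*((0*(-2))*(-2) + (-4 + 2*0)*14) = 23*(0*(-2) + (-4 + 0)*14) = 23*(0 - 4*14) = 23*(0 - 56) = 23*(-56) = -1288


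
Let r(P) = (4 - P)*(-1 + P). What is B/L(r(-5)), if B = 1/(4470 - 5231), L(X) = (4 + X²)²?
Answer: -1/6488590400 ≈ -1.5412e-10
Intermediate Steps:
r(P) = (-1 + P)*(4 - P)
B = -1/761 (B = 1/(-761) = -1/761 ≈ -0.0013141)
B/L(r(-5)) = -1/(761*(4 + (-4 - 1*(-5)² + 5*(-5))²)²) = -1/(761*(4 + (-4 - 1*25 - 25)²)²) = -1/(761*(4 + (-4 - 25 - 25)²)²) = -1/(761*(4 + (-54)²)²) = -1/(761*(4 + 2916)²) = -1/(761*(2920²)) = -1/761/8526400 = -1/761*1/8526400 = -1/6488590400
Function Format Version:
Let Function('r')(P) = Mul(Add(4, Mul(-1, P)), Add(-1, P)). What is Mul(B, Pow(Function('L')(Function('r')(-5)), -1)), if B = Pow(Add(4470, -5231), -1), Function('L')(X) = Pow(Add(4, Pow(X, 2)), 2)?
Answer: Rational(-1, 6488590400) ≈ -1.5412e-10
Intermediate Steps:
Function('r')(P) = Mul(Add(-1, P), Add(4, Mul(-1, P)))
B = Rational(-1, 761) (B = Pow(-761, -1) = Rational(-1, 761) ≈ -0.0013141)
Mul(B, Pow(Function('L')(Function('r')(-5)), -1)) = Mul(Rational(-1, 761), Pow(Pow(Add(4, Pow(Add(-4, Mul(-1, Pow(-5, 2)), Mul(5, -5)), 2)), 2), -1)) = Mul(Rational(-1, 761), Pow(Pow(Add(4, Pow(Add(-4, Mul(-1, 25), -25), 2)), 2), -1)) = Mul(Rational(-1, 761), Pow(Pow(Add(4, Pow(Add(-4, -25, -25), 2)), 2), -1)) = Mul(Rational(-1, 761), Pow(Pow(Add(4, Pow(-54, 2)), 2), -1)) = Mul(Rational(-1, 761), Pow(Pow(Add(4, 2916), 2), -1)) = Mul(Rational(-1, 761), Pow(Pow(2920, 2), -1)) = Mul(Rational(-1, 761), Pow(8526400, -1)) = Mul(Rational(-1, 761), Rational(1, 8526400)) = Rational(-1, 6488590400)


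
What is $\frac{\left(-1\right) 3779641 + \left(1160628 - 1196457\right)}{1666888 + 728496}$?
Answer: $- \frac{1907735}{1197692} \approx -1.5928$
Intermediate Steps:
$\frac{\left(-1\right) 3779641 + \left(1160628 - 1196457\right)}{1666888 + 728496} = \frac{-3779641 - 35829}{2395384} = \left(-3815470\right) \frac{1}{2395384} = - \frac{1907735}{1197692}$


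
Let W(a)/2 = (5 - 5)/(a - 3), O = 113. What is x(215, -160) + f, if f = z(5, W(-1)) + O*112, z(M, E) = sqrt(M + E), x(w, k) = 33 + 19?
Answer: 12708 + sqrt(5) ≈ 12710.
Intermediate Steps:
x(w, k) = 52
W(a) = 0 (W(a) = 2*((5 - 5)/(a - 3)) = 2*(0/(-3 + a)) = 2*0 = 0)
z(M, E) = sqrt(E + M)
f = 12656 + sqrt(5) (f = sqrt(0 + 5) + 113*112 = sqrt(5) + 12656 = 12656 + sqrt(5) ≈ 12658.)
x(215, -160) + f = 52 + (12656 + sqrt(5)) = 12708 + sqrt(5)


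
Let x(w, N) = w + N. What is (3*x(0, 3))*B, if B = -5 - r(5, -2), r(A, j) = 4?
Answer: -81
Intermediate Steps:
B = -9 (B = -5 - 1*4 = -5 - 4 = -9)
x(w, N) = N + w
(3*x(0, 3))*B = (3*(3 + 0))*(-9) = (3*3)*(-9) = 9*(-9) = -81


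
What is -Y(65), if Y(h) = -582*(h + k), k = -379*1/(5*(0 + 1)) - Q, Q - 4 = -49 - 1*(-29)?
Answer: 15132/5 ≈ 3026.4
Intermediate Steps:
Q = -16 (Q = 4 + (-49 - 1*(-29)) = 4 + (-49 + 29) = 4 - 20 = -16)
k = -299/5 (k = -379*1/(5*(0 + 1)) - 1*(-16) = -379/(1*5) + 16 = -379/5 + 16 = -299/5 ≈ -59.800)
Y(h) = 174018/5 - 582*h (Y(h) = -582*(h - 299/5) = -582*(-299/5 + h) = 174018/5 - 582*h)
-Y(65) = -(174018/5 - 582*65) = -(174018/5 - 37830) = -1*(-15132/5) = 15132/5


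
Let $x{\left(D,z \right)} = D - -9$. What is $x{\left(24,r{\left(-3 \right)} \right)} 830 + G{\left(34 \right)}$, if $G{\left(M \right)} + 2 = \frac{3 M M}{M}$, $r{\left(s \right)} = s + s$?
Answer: $27490$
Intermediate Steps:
$r{\left(s \right)} = 2 s$
$G{\left(M \right)} = -2 + 3 M$ ($G{\left(M \right)} = -2 + \frac{3 M M}{M} = -2 + \frac{3 M^{2}}{M} = -2 + 3 M$)
$x{\left(D,z \right)} = 9 + D$ ($x{\left(D,z \right)} = D + 9 = 9 + D$)
$x{\left(24,r{\left(-3 \right)} \right)} 830 + G{\left(34 \right)} = \left(9 + 24\right) 830 + \left(-2 + 3 \cdot 34\right) = 33 \cdot 830 + \left(-2 + 102\right) = 27390 + 100 = 27490$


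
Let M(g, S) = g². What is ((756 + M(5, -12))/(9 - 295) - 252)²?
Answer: 43864129/676 ≈ 64888.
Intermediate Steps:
((756 + M(5, -12))/(9 - 295) - 252)² = ((756 + 5²)/(9 - 295) - 252)² = ((756 + 25)/(-286) - 252)² = (781*(-1/286) - 252)² = (-71/26 - 252)² = (-6623/26)² = 43864129/676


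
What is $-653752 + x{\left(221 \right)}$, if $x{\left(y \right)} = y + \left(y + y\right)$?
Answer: $-653089$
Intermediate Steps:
$x{\left(y \right)} = 3 y$ ($x{\left(y \right)} = y + 2 y = 3 y$)
$-653752 + x{\left(221 \right)} = -653752 + 3 \cdot 221 = -653752 + 663 = -653089$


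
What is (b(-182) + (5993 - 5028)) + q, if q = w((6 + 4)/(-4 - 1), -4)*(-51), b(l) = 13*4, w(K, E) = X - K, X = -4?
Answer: 1119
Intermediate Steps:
w(K, E) = -4 - K
b(l) = 52
q = 102 (q = (-4 - (6 + 4)/(-4 - 1))*(-51) = (-4 - 10/(-5))*(-51) = (-4 - 10*(-1)/5)*(-51) = (-4 - 1*(-2))*(-51) = (-4 + 2)*(-51) = -2*(-51) = 102)
(b(-182) + (5993 - 5028)) + q = (52 + (5993 - 5028)) + 102 = (52 + 965) + 102 = 1017 + 102 = 1119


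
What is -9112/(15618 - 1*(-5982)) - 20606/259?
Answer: -55931201/699300 ≈ -79.982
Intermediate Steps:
-9112/(15618 - 1*(-5982)) - 20606/259 = -9112/(15618 + 5982) - 20606*1/259 = -9112/21600 - 20606/259 = -9112*1/21600 - 20606/259 = -1139/2700 - 20606/259 = -55931201/699300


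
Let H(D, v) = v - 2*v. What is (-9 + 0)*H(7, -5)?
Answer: -45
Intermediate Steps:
H(D, v) = -v
(-9 + 0)*H(7, -5) = (-9 + 0)*(-1*(-5)) = -9*5 = -45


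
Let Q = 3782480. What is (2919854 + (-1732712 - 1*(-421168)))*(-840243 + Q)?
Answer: 4732029189470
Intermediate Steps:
(2919854 + (-1732712 - 1*(-421168)))*(-840243 + Q) = (2919854 + (-1732712 - 1*(-421168)))*(-840243 + 3782480) = (2919854 + (-1732712 + 421168))*2942237 = (2919854 - 1311544)*2942237 = 1608310*2942237 = 4732029189470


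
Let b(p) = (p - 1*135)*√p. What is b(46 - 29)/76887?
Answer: -118*√17/76887 ≈ -0.0063278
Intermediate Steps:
b(p) = √p*(-135 + p) (b(p) = (p - 135)*√p = (-135 + p)*√p = √p*(-135 + p))
b(46 - 29)/76887 = (√(46 - 29)*(-135 + (46 - 29)))/76887 = (√17*(-135 + 17))*(1/76887) = (√17*(-118))*(1/76887) = -118*√17*(1/76887) = -118*√17/76887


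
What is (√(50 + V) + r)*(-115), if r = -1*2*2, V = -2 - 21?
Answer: 460 - 345*√3 ≈ -137.56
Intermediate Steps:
V = -23
r = -4 (r = -2*2 = -4)
(√(50 + V) + r)*(-115) = (√(50 - 23) - 4)*(-115) = (√27 - 4)*(-115) = (3*√3 - 4)*(-115) = (-4 + 3*√3)*(-115) = 460 - 345*√3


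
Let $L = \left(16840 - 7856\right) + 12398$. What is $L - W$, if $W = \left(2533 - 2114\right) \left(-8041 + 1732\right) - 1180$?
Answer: $2666033$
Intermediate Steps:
$L = 21382$ ($L = \left(16840 - 7856\right) + 12398 = 8984 + 12398 = 21382$)
$W = -2644651$ ($W = 419 \left(-6309\right) - 1180 = -2643471 - 1180 = -2644651$)
$L - W = 21382 - -2644651 = 21382 + 2644651 = 2666033$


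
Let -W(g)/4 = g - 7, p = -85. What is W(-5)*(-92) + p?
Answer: -4501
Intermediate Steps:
W(g) = 28 - 4*g (W(g) = -4*(g - 7) = -4*(-7 + g) = 28 - 4*g)
W(-5)*(-92) + p = (28 - 4*(-5))*(-92) - 85 = (28 + 20)*(-92) - 85 = 48*(-92) - 85 = -4416 - 85 = -4501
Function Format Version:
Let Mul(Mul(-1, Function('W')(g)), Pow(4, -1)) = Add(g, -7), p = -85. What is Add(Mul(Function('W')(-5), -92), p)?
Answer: -4501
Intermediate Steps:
Function('W')(g) = Add(28, Mul(-4, g)) (Function('W')(g) = Mul(-4, Add(g, -7)) = Mul(-4, Add(-7, g)) = Add(28, Mul(-4, g)))
Add(Mul(Function('W')(-5), -92), p) = Add(Mul(Add(28, Mul(-4, -5)), -92), -85) = Add(Mul(Add(28, 20), -92), -85) = Add(Mul(48, -92), -85) = Add(-4416, -85) = -4501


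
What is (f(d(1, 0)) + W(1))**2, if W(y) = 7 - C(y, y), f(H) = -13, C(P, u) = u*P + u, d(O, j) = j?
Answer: 64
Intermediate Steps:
C(P, u) = u + P*u (C(P, u) = P*u + u = u + P*u)
W(y) = 7 - y*(1 + y)
(f(d(1, 0)) + W(1))**2 = (-13 + (7 - 1*1*(1 + 1)))**2 = (-13 + (7 - 1*1*2))**2 = (-13 + (7 - 2))**2 = (-13 + 5)**2 = (-8)**2 = 64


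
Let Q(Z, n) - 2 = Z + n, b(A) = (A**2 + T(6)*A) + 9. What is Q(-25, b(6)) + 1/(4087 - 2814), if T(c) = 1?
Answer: 35645/1273 ≈ 28.001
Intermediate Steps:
b(A) = 9 + A + A**2 (b(A) = (A**2 + 1*A) + 9 = (A**2 + A) + 9 = (A + A**2) + 9 = 9 + A + A**2)
Q(Z, n) = 2 + Z + n (Q(Z, n) = 2 + (Z + n) = 2 + Z + n)
Q(-25, b(6)) + 1/(4087 - 2814) = (2 - 25 + (9 + 6 + 6**2)) + 1/(4087 - 2814) = (2 - 25 + (9 + 6 + 36)) + 1/1273 = (2 - 25 + 51) + 1/1273 = 28 + 1/1273 = 35645/1273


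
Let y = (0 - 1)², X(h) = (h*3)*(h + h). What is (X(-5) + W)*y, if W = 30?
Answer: 180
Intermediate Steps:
X(h) = 6*h² (X(h) = (3*h)*(2*h) = 6*h²)
y = 1 (y = (-1)² = 1)
(X(-5) + W)*y = (6*(-5)² + 30)*1 = (6*25 + 30)*1 = (150 + 30)*1 = 180*1 = 180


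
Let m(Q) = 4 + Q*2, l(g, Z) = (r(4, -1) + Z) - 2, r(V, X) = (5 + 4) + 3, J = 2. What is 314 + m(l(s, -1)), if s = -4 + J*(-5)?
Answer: 336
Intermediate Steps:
r(V, X) = 12 (r(V, X) = 9 + 3 = 12)
s = -14 (s = -4 + 2*(-5) = -4 - 10 = -14)
l(g, Z) = 10 + Z (l(g, Z) = (12 + Z) - 2 = 10 + Z)
m(Q) = 4 + 2*Q
314 + m(l(s, -1)) = 314 + (4 + 2*(10 - 1)) = 314 + (4 + 2*9) = 314 + (4 + 18) = 314 + 22 = 336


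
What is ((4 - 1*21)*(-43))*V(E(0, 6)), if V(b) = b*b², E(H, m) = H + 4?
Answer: 46784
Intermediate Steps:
E(H, m) = 4 + H
V(b) = b³
((4 - 1*21)*(-43))*V(E(0, 6)) = ((4 - 1*21)*(-43))*(4 + 0)³ = ((4 - 21)*(-43))*4³ = -17*(-43)*64 = 731*64 = 46784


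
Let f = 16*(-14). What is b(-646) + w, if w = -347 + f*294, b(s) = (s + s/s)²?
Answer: 349822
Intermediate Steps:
b(s) = (1 + s)² (b(s) = (s + 1)² = (1 + s)²)
f = -224
w = -66203 (w = -347 - 224*294 = -347 - 65856 = -66203)
b(-646) + w = (1 - 646)² - 66203 = (-645)² - 66203 = 416025 - 66203 = 349822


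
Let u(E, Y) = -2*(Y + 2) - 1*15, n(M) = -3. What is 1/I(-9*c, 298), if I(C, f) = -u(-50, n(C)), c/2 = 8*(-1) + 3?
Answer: 1/13 ≈ 0.076923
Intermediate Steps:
c = -10 (c = 2*(8*(-1) + 3) = 2*(-8 + 3) = 2*(-5) = -10)
u(E, Y) = -19 - 2*Y (u(E, Y) = -2*(2 + Y) - 15 = (-4 - 2*Y) - 15 = -19 - 2*Y)
I(C, f) = 13 (I(C, f) = -(-19 - 2*(-3)) = -(-19 + 6) = -1*(-13) = 13)
1/I(-9*c, 298) = 1/13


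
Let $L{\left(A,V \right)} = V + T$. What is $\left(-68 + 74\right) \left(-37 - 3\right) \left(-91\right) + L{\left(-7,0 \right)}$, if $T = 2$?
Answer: $21842$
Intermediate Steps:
$L{\left(A,V \right)} = 2 + V$ ($L{\left(A,V \right)} = V + 2 = 2 + V$)
$\left(-68 + 74\right) \left(-37 - 3\right) \left(-91\right) + L{\left(-7,0 \right)} = \left(-68 + 74\right) \left(-37 - 3\right) \left(-91\right) + \left(2 + 0\right) = 6 \left(-40\right) \left(-91\right) + 2 = \left(-240\right) \left(-91\right) + 2 = 21840 + 2 = 21842$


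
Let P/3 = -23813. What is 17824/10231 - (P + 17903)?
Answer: 547744640/10231 ≈ 53538.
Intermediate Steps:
P = -71439 (P = 3*(-23813) = -71439)
17824/10231 - (P + 17903) = 17824/10231 - (-71439 + 17903) = 17824*(1/10231) - 1*(-53536) = 17824/10231 + 53536 = 547744640/10231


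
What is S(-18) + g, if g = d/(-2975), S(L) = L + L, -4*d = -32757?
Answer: -461157/11900 ≈ -38.753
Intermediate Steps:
d = 32757/4 (d = -¼*(-32757) = 32757/4 ≈ 8189.3)
S(L) = 2*L
g = -32757/11900 (g = (32757/4)/(-2975) = (32757/4)*(-1/2975) = -32757/11900 ≈ -2.7527)
S(-18) + g = 2*(-18) - 32757/11900 = -36 - 32757/11900 = -461157/11900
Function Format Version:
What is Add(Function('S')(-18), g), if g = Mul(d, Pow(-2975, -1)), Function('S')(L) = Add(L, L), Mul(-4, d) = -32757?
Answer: Rational(-461157, 11900) ≈ -38.753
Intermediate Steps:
d = Rational(32757, 4) (d = Mul(Rational(-1, 4), -32757) = Rational(32757, 4) ≈ 8189.3)
Function('S')(L) = Mul(2, L)
g = Rational(-32757, 11900) (g = Mul(Rational(32757, 4), Pow(-2975, -1)) = Mul(Rational(32757, 4), Rational(-1, 2975)) = Rational(-32757, 11900) ≈ -2.7527)
Add(Function('S')(-18), g) = Add(Mul(2, -18), Rational(-32757, 11900)) = Add(-36, Rational(-32757, 11900)) = Rational(-461157, 11900)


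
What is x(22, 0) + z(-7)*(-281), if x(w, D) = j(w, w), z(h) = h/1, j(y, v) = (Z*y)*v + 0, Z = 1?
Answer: 2451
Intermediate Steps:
j(y, v) = v*y (j(y, v) = (1*y)*v + 0 = y*v + 0 = v*y + 0 = v*y)
z(h) = h (z(h) = h*1 = h)
x(w, D) = w² (x(w, D) = w*w = w²)
x(22, 0) + z(-7)*(-281) = 22² - 7*(-281) = 484 + 1967 = 2451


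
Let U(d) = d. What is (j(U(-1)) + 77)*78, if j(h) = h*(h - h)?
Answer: 6006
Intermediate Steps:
j(h) = 0 (j(h) = h*0 = 0)
(j(U(-1)) + 77)*78 = (0 + 77)*78 = 77*78 = 6006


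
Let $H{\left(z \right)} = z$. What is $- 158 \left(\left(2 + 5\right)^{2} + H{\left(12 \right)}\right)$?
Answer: $-9638$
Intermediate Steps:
$- 158 \left(\left(2 + 5\right)^{2} + H{\left(12 \right)}\right) = - 158 \left(\left(2 + 5\right)^{2} + 12\right) = - 158 \left(7^{2} + 12\right) = - 158 \left(49 + 12\right) = \left(-158\right) 61 = -9638$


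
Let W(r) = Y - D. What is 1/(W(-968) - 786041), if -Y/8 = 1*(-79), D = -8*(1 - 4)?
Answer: -1/785433 ≈ -1.2732e-6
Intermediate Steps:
D = 24 (D = -8*(-3) = 24)
Y = 632 (Y = -8*(-79) = 632)
W(r) = 608 (W(r) = 632 - 1*24 = 632 - 24 = 608)
1/(W(-968) - 786041) = 1/(608 - 786041) = 1/(-785433) = -1/785433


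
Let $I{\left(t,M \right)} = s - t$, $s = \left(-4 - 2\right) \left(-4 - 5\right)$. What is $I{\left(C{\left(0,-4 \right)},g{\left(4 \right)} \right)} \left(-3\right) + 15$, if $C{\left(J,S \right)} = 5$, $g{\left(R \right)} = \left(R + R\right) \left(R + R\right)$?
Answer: $-132$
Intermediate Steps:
$s = 54$ ($s = \left(-6\right) \left(-9\right) = 54$)
$g{\left(R \right)} = 4 R^{2}$ ($g{\left(R \right)} = 2 R 2 R = 4 R^{2}$)
$I{\left(t,M \right)} = 54 - t$
$I{\left(C{\left(0,-4 \right)},g{\left(4 \right)} \right)} \left(-3\right) + 15 = \left(54 - 5\right) \left(-3\right) + 15 = 49 \left(-3\right) + 15 = -147 + 15 = -132$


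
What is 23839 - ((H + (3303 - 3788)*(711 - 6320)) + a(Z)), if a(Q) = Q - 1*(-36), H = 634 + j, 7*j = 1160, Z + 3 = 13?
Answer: -18881602/7 ≈ -2.6974e+6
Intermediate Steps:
Z = 10 (Z = -3 + 13 = 10)
j = 1160/7 (j = (1/7)*1160 = 1160/7 ≈ 165.71)
H = 5598/7 (H = 634 + 1160/7 = 5598/7 ≈ 799.71)
a(Q) = 36 + Q (a(Q) = Q + 36 = 36 + Q)
23839 - ((H + (3303 - 3788)*(711 - 6320)) + a(Z)) = 23839 - ((5598/7 + (3303 - 3788)*(711 - 6320)) + (36 + 10)) = 23839 - ((5598/7 - 485*(-5609)) + 46) = 23839 - ((5598/7 + 2720365) + 46) = 23839 - (19048153/7 + 46) = 23839 - 1*19048475/7 = 23839 - 19048475/7 = -18881602/7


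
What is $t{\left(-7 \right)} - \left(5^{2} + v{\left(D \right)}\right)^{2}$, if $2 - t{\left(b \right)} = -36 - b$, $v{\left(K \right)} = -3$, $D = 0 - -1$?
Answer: $-453$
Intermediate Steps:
$D = 1$ ($D = 0 + 1 = 1$)
$t{\left(b \right)} = 38 + b$ ($t{\left(b \right)} = 2 - \left(-36 - b\right) = 2 + \left(36 + b\right) = 38 + b$)
$t{\left(-7 \right)} - \left(5^{2} + v{\left(D \right)}\right)^{2} = \left(38 - 7\right) - \left(5^{2} - 3\right)^{2} = 31 - \left(25 - 3\right)^{2} = 31 - 22^{2} = 31 - 484 = -453$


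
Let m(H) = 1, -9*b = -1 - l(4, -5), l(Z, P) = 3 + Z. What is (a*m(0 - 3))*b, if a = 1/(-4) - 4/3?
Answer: -38/27 ≈ -1.4074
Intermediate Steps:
b = 8/9 (b = -(-1 - (3 + 4))/9 = -(-1 - 1*7)/9 = -(-1 - 7)/9 = -⅑*(-8) = 8/9 ≈ 0.88889)
a = -19/12 (a = 1*(-¼) - 4*⅓ = -¼ - 4/3 = -19/12 ≈ -1.5833)
(a*m(0 - 3))*b = -19/12*1*(8/9) = -19/12*8/9 = -38/27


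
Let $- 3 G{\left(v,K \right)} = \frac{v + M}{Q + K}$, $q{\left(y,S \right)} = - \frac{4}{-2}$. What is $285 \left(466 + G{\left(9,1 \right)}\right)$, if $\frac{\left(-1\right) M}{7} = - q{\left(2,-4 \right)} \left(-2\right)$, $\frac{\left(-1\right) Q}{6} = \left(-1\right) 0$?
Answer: $134615$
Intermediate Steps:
$q{\left(y,S \right)} = 2$ ($q{\left(y,S \right)} = \left(-4\right) \left(- \frac{1}{2}\right) = 2$)
$Q = 0$ ($Q = - 6 \left(\left(-1\right) 0\right) = \left(-6\right) 0 = 0$)
$M = -28$ ($M = - 7 \left(-1\right) 2 \left(-2\right) = - 7 \left(\left(-2\right) \left(-2\right)\right) = \left(-7\right) 4 = -28$)
$G{\left(v,K \right)} = - \frac{-28 + v}{3 K}$ ($G{\left(v,K \right)} = - \frac{\left(v - 28\right) \frac{1}{0 + K}}{3} = - \frac{\left(-28 + v\right) \frac{1}{K}}{3} = - \frac{\frac{1}{K} \left(-28 + v\right)}{3} = - \frac{-28 + v}{3 K}$)
$285 \left(466 + G{\left(9,1 \right)}\right) = 285 \left(466 + \frac{28 - 9}{3 \cdot 1}\right) = 285 \left(466 + \frac{1}{3} \cdot 1 \left(28 - 9\right)\right) = 285 \left(466 + \frac{1}{3} \cdot 1 \cdot 19\right) = 285 \left(466 + \frac{19}{3}\right) = 285 \cdot \frac{1417}{3} = 134615$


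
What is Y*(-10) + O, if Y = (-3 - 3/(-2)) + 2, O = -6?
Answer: -11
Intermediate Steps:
Y = ½ (Y = (-3 - 3*(-½)) + 2 = (-3 + 3/2) + 2 = -3/2 + 2 = ½ ≈ 0.50000)
Y*(-10) + O = (½)*(-10) - 6 = -5 - 6 = -11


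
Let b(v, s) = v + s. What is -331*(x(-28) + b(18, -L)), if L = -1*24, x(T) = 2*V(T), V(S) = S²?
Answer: -532910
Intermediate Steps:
x(T) = 2*T²
L = -24
b(v, s) = s + v
-331*(x(-28) + b(18, -L)) = -331*(2*(-28)² + (-1*(-24) + 18)) = -331*(2*784 + (24 + 18)) = -331*(1568 + 42) = -331*1610 = -532910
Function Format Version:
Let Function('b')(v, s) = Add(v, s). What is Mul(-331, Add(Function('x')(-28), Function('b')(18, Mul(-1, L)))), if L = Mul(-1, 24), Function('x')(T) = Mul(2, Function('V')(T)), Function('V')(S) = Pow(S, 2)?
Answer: -532910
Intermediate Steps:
Function('x')(T) = Mul(2, Pow(T, 2))
L = -24
Function('b')(v, s) = Add(s, v)
Mul(-331, Add(Function('x')(-28), Function('b')(18, Mul(-1, L)))) = Mul(-331, Add(Mul(2, Pow(-28, 2)), Add(Mul(-1, -24), 18))) = Mul(-331, Add(Mul(2, 784), Add(24, 18))) = Mul(-331, Add(1568, 42)) = Mul(-331, 1610) = -532910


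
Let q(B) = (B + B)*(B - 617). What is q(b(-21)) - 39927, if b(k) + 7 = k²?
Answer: -198771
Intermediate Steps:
b(k) = -7 + k²
q(B) = 2*B*(-617 + B) (q(B) = (2*B)*(-617 + B) = 2*B*(-617 + B))
q(b(-21)) - 39927 = 2*(-7 + (-21)²)*(-617 + (-7 + (-21)²)) - 39927 = 2*(-7 + 441)*(-617 + (-7 + 441)) - 39927 = 2*434*(-617 + 434) - 39927 = 2*434*(-183) - 39927 = -158844 - 39927 = -198771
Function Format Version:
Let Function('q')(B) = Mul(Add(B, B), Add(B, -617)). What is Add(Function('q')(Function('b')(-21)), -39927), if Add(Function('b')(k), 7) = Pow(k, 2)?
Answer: -198771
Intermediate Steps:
Function('b')(k) = Add(-7, Pow(k, 2))
Function('q')(B) = Mul(2, B, Add(-617, B)) (Function('q')(B) = Mul(Mul(2, B), Add(-617, B)) = Mul(2, B, Add(-617, B)))
Add(Function('q')(Function('b')(-21)), -39927) = Add(Mul(2, Add(-7, Pow(-21, 2)), Add(-617, Add(-7, Pow(-21, 2)))), -39927) = Add(Mul(2, Add(-7, 441), Add(-617, Add(-7, 441))), -39927) = Add(Mul(2, 434, Add(-617, 434)), -39927) = Add(Mul(2, 434, -183), -39927) = Add(-158844, -39927) = -198771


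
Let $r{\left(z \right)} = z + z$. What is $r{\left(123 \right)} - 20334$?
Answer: $-20088$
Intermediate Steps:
$r{\left(z \right)} = 2 z$
$r{\left(123 \right)} - 20334 = 2 \cdot 123 - 20334 = 246 - 20334 = -20088$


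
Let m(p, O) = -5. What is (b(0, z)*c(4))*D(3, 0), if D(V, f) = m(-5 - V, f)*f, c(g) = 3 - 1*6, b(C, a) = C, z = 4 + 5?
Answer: 0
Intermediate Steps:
z = 9
c(g) = -3 (c(g) = 3 - 6 = -3)
D(V, f) = -5*f
(b(0, z)*c(4))*D(3, 0) = (0*(-3))*(-5*0) = 0*0 = 0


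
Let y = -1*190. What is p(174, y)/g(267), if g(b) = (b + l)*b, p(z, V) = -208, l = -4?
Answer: -208/70221 ≈ -0.0029621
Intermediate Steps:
y = -190
g(b) = b*(-4 + b) (g(b) = (b - 4)*b = (-4 + b)*b = b*(-4 + b))
p(174, y)/g(267) = -208*1/(267*(-4 + 267)) = -208/(267*263) = -208/70221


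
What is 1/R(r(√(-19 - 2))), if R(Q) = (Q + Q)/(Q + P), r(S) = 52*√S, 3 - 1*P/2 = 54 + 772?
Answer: ½ + 823*21^(¾)*I^(3/2)/1092 ≈ -4.7279 + 5.2279*I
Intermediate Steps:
P = -1646 (P = 6 - 2*(54 + 772) = 6 - 2*826 = 6 - 1652 = -1646)
R(Q) = 2*Q/(-1646 + Q) (R(Q) = (Q + Q)/(Q - 1646) = (2*Q)/(-1646 + Q) = 2*Q/(-1646 + Q))
1/R(r(√(-19 - 2))) = 1/(2*(52*√(√(-19 - 2)))/(-1646 + 52*√(√(-19 - 2)))) = 1/(2*(52*√(√(-21)))/(-1646 + 52*√(√(-21)))) = 1/(2*(52*√(I*√21))/(-1646 + 52*√(I*√21))) = 1/(2*(52*(21^(¼)*√I))/(-1646 + 52*(21^(¼)*√I))) = 1/(2*(52*21^(¼)*√I)/(-1646 + 52*21^(¼)*√I)) = 1/(104*21^(¼)*√I/(-1646 + 52*21^(¼)*√I)) = -21^(¾)*I^(3/2)*(-1646 + 52*21^(¼)*√I)/2184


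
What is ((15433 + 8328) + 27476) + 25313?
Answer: 76550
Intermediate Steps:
((15433 + 8328) + 27476) + 25313 = (23761 + 27476) + 25313 = 51237 + 25313 = 76550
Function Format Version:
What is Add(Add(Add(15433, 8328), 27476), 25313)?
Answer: 76550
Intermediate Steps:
Add(Add(Add(15433, 8328), 27476), 25313) = Add(Add(23761, 27476), 25313) = Add(51237, 25313) = 76550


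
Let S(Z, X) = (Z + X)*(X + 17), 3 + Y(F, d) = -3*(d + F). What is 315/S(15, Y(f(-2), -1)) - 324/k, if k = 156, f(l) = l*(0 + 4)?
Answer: -1002/533 ≈ -1.8799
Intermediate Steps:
f(l) = 4*l (f(l) = l*4 = 4*l)
Y(F, d) = -3 - 3*F - 3*d (Y(F, d) = -3 - 3*(d + F) = -3 - 3*(F + d) = -3 + (-3*F - 3*d) = -3 - 3*F - 3*d)
S(Z, X) = (17 + X)*(X + Z) (S(Z, X) = (X + Z)*(17 + X) = (17 + X)*(X + Z))
315/S(15, Y(f(-2), -1)) - 324/k = 315/((-3 - 12*(-2) - 3*(-1))² + 17*(-3 - 12*(-2) - 3*(-1)) + 17*15 + (-3 - 12*(-2) - 3*(-1))*15) - 324/156 = 315/((-3 - 3*(-8) + 3)² + 17*(-3 - 3*(-8) + 3) + 255 + (-3 - 3*(-8) + 3)*15) - 324*1/156 = 315/((-3 + 24 + 3)² + 17*(-3 + 24 + 3) + 255 + (-3 + 24 + 3)*15) - 27/13 = 315/(24² + 17*24 + 255 + 24*15) - 27/13 = 315/(576 + 408 + 255 + 360) - 27/13 = 315/1599 - 27/13 = 315*(1/1599) - 27/13 = 105/533 - 27/13 = -1002/533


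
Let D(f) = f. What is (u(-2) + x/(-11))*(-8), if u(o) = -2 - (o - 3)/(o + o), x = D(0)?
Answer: 26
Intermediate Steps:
x = 0
u(o) = -2 - (-3 + o)/(2*o)
(u(-2) + x/(-11))*(-8) = ((½)*(3 - 5*(-2))/(-2) + 0/(-11))*(-8) = ((½)*(-½)*(3 + 10) + 0*(-1/11))*(-8) = ((½)*(-½)*13 + 0)*(-8) = (-13/4 + 0)*(-8) = -13/4*(-8) = 26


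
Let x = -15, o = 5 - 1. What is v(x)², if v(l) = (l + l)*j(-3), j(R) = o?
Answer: 14400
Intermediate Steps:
o = 4
j(R) = 4
v(l) = 8*l (v(l) = (l + l)*4 = (2*l)*4 = 8*l)
v(x)² = (8*(-15))² = (-120)² = 14400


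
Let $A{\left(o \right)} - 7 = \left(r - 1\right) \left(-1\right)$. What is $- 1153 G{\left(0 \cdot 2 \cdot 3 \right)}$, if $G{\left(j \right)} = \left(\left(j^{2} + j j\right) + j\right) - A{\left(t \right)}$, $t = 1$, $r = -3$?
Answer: $12683$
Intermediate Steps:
$A{\left(o \right)} = 11$ ($A{\left(o \right)} = 7 + \left(-3 - 1\right) \left(-1\right) = 7 - -4 = 7 + 4 = 11$)
$G{\left(j \right)} = -11 + j + 2 j^{2}$ ($G{\left(j \right)} = \left(\left(j^{2} + j j\right) + j\right) - 11 = \left(\left(j^{2} + j^{2}\right) + j\right) - 11 = \left(2 j^{2} + j\right) - 11 = \left(j + 2 j^{2}\right) - 11 = -11 + j + 2 j^{2}$)
$- 1153 G{\left(0 \cdot 2 \cdot 3 \right)} = - 1153 \left(-11 + 0 \cdot 2 \cdot 3 + 2 \left(0 \cdot 2 \cdot 3\right)^{2}\right) = - 1153 \left(-11 + 0 \cdot 3 + 2 \left(0 \cdot 3\right)^{2}\right) = - 1153 \left(-11 + 0 + 2 \cdot 0^{2}\right) = - 1153 \left(-11 + 0 + 2 \cdot 0\right) = - 1153 \left(-11 + 0 + 0\right) = \left(-1153\right) \left(-11\right) = 12683$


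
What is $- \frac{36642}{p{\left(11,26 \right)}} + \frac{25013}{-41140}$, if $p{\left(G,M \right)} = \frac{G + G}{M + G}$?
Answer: $- \frac{2535284993}{41140} \approx -61626.0$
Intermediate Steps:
$p{\left(G,M \right)} = \frac{2 G}{G + M}$
$- \frac{36642}{p{\left(11,26 \right)}} + \frac{25013}{-41140} = - \frac{36642}{2 \cdot 11 \frac{1}{11 + 26}} + \frac{25013}{-41140} = - \frac{36642}{2 \cdot 11 \cdot \frac{1}{37}} + 25013 \left(- \frac{1}{41140}\right) = - \frac{36642}{2 \cdot 11 \cdot \frac{1}{37}} - \frac{25013}{41140} = - \frac{36642}{\frac{22}{37}} - \frac{25013}{41140} = \left(-36642\right) \frac{37}{22} - \frac{25013}{41140} = - \frac{677877}{11} - \frac{25013}{41140} = - \frac{2535284993}{41140}$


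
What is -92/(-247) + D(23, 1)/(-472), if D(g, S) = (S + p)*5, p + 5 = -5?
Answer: 54539/116584 ≈ 0.46781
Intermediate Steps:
p = -10 (p = -5 - 5 = -10)
D(g, S) = -50 + 5*S (D(g, S) = (S - 10)*5 = (-10 + S)*5 = -50 + 5*S)
-92/(-247) + D(23, 1)/(-472) = -92/(-247) + (-50 + 5*1)/(-472) = -92*(-1/247) + (-50 + 5)*(-1/472) = 92/247 - 45*(-1/472) = 92/247 + 45/472 = 54539/116584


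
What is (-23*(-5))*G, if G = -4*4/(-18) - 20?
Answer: -19780/9 ≈ -2197.8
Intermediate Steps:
G = -172/9 (G = -16*(-1/18) - 20 = 8/9 - 20 = -172/9 ≈ -19.111)
(-23*(-5))*G = -23*(-5)*(-172/9) = 115*(-172/9) = -19780/9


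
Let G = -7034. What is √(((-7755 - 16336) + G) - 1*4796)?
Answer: I*√35921 ≈ 189.53*I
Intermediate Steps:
√(((-7755 - 16336) + G) - 1*4796) = √(((-7755 - 16336) - 7034) - 1*4796) = √((-24091 - 7034) - 4796) = √(-31125 - 4796) = √(-35921) = I*√35921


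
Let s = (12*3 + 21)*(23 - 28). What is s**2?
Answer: 81225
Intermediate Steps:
s = -285 (s = (36 + 21)*(-5) = 57*(-5) = -285)
s**2 = (-285)**2 = 81225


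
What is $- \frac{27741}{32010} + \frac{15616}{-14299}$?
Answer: $- \frac{298845573}{152570330} \approx -1.9587$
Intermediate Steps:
$- \frac{27741}{32010} + \frac{15616}{-14299} = \left(-27741\right) \frac{1}{32010} + 15616 \left(- \frac{1}{14299}\right) = - \frac{9247}{10670} - \frac{15616}{14299} = - \frac{298845573}{152570330}$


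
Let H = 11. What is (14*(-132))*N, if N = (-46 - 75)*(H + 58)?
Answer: 15428952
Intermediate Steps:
N = -8349 (N = (-46 - 75)*(11 + 58) = -121*69 = -8349)
(14*(-132))*N = (14*(-132))*(-8349) = -1848*(-8349) = 15428952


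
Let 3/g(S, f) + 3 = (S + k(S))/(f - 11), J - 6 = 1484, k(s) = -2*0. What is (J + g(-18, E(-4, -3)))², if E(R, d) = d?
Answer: 35438209/16 ≈ 2.2149e+6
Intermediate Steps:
k(s) = 0
J = 1490 (J = 6 + 1484 = 1490)
g(S, f) = 3/(-3 + S/(-11 + f)) (g(S, f) = 3/(-3 + (S + 0)/(f - 11)) = 3/(-3 + S/(-11 + f)))
(J + g(-18, E(-4, -3)))² = (1490 + 3*(-11 - 3)/(33 - 18 - 3*(-3)))² = (1490 + 3*(-14)/(33 - 18 + 9))² = (1490 + 3*(-14)/24)² = (1490 + 3*(1/24)*(-14))² = (1490 - 7/4)² = (5953/4)² = 35438209/16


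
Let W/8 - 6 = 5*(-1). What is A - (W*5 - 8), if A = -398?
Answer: -430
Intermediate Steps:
W = 8 (W = 48 + 8*(5*(-1)) = 48 + 8*(-5) = 48 - 40 = 8)
A - (W*5 - 8) = -398 - (8*5 - 8) = -398 - (40 - 8) = -398 - 1*32 = -398 - 32 = -430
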